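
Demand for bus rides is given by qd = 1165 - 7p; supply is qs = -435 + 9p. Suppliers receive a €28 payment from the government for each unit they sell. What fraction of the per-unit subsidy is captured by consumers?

Consumer share = 0.5625

Pre-subsidy: 1165 - 7p = -435 + 9p gives p* = 100, q* = 465.
With the subsidy, sellers receive ps = pb + 28 for each unit, where pb is the price buyers pay.
Supply in terms of pb becomes qs = -435 + 9(pb + 28) = -183 + 9pb. Setting this equal to demand: 1165 - 7pb = -183 + 9pb, so pb = 84.25.
Sellers receive ps = 84.25 + 28 = 112.25; q' = 1165 − 7·84.25 = 575.25.
Buyers' price falls by p* − pb = 100 − 84.25 = 15.75; sellers' price rises by ps − p* = 112.25 − 100 = 12.25.
So consumers capture 15.75/28 = 0.5625 of each unit of subsidy.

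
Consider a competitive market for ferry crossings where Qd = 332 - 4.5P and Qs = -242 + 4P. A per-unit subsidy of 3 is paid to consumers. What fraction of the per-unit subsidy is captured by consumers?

Pre-subsidy: 332 - 4.5P = -242 + 4P gives P* = 1148/17, Q* = 478/17.
With the rebate, buyers effectively pay Pb = Ps − 3, where Ps is the price sellers receive.
Demand in terms of Ps becomes Qd = 332 − 4.5(Ps − 3) = 345.5 - 4.5Ps. Setting this equal to supply: 345.5 - 4.5Ps = -242 + 4Ps, so Ps = 1175/17.
Buyers pay Pb = 1175/17 − 3 = 1124/17; Q' = -242 + 4·(1175/17) = 586/17.
Buyers' price falls by P* − Pb = 1148/17 − 1124/17 = 24/17; sellers' price rises by Ps − P* = 1175/17 − 1148/17 = 27/17.
So consumers capture (24/17)/3 = 8/17 of each unit of subsidy.

Consumer share = 8/17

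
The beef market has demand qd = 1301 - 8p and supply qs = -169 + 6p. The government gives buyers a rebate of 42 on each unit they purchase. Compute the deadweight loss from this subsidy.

Pre-subsidy: 1301 - 8p = -169 + 6p gives p* = 105, q* = 461.
With the rebate, buyers effectively pay pb = ps − 42, where ps is the price sellers receive.
Demand in terms of ps becomes qd = 1301 − 8(ps − 42) = 1637 - 8ps. Setting this equal to supply: 1637 - 8ps = -169 + 6ps, so ps = 129.
Buyers pay pb = 129 − 42 = 87; q' = -169 + 6·129 = 605.
The subsidy expands output by 605 − 461 = 144 past the efficient level; on those units the gap between marginal cost and willingness to pay runs from 0 up to 42.
DWL = ½ × 42 × 144 = 3024.

Deadweight loss = 3024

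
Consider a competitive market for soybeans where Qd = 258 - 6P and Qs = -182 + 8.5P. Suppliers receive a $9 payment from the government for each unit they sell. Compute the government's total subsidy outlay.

Government cost = 28080/29

Pre-subsidy: 258 - 6P = -182 + 8.5P gives P* = 880/29, Q* = 2202/29.
With the subsidy, sellers receive Ps = Pb + 9 for each unit, where Pb is the price buyers pay.
Supply in terms of Pb becomes Qs = -182 + 8.5(Pb + 9) = -105.5 + 8.5Pb. Setting this equal to demand: 258 - 6Pb = -105.5 + 8.5Pb, so Pb = 727/29.
Sellers receive Ps = 727/29 + 9 = 988/29; Q' = 258 − 6·(727/29) = 3120/29.
Government outlay = subsidy × quantity = 9 × 3120/29 = 28080/29.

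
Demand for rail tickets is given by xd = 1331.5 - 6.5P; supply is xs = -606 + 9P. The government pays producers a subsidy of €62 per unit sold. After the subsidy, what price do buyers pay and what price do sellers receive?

Pre-subsidy: 1331.5 - 6.5P = -606 + 9P gives P* = 125, x* = 519.
With the subsidy, sellers receive Ps = Pb + 62 for each unit, where Pb is the price buyers pay.
Supply in terms of Pb becomes xs = -606 + 9(Pb + 62) = -48 + 9Pb. Setting this equal to demand: 1331.5 - 6.5Pb = -48 + 9Pb, so Pb = 89.
Sellers receive Ps = 89 + 62 = 151; x' = 1331.5 − 6.5·89 = 753.

Buyers pay €89; sellers receive €151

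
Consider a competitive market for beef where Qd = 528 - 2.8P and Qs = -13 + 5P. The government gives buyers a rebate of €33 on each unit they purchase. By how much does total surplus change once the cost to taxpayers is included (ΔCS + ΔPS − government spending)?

Net change in total surplus = -12705/13

Pre-subsidy: 528 - 2.8P = -13 + 5P gives P* = 2705/39, Q* = 13018/39.
With the rebate, buyers effectively pay Pb = Ps − 33, where Ps is the price sellers receive.
Demand in terms of Ps becomes Qd = 528 − 2.8(Ps − 33) = 620.4 - 2.8Ps. Setting this equal to supply: 620.4 - 2.8Ps = -13 + 5Ps, so Ps = 3167/39.
Buyers pay Pb = 3167/39 − 33 = 1880/39; Q' = -13 + 5·(3167/39) = 15328/39.
ΔCS = ½(13018/39 + 15328/39)(2705/39 − 1880/39) = 3897575/507; ΔPS = ½(13018/39 + 15328/39)(3167/39 − 2705/39) = 2182642/507.
Government spending = 33 × 15328/39 = 168608/13.
Net change = 3897575/507 + 2182642/507 − 168608/13 = -12705/13. The loss equals the DWL triangle ½·33·770/13.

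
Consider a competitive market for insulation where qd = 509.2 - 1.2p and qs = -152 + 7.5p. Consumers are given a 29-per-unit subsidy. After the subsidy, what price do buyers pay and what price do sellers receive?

Buyers pay 51; sellers receive 80

Pre-subsidy: 509.2 - 1.2p = -152 + 7.5p gives p* = 76, q* = 418.
With the rebate, buyers effectively pay pb = ps − 29, where ps is the price sellers receive.
Demand in terms of ps becomes qd = 509.2 − 1.2(ps − 29) = 544 - 1.2ps. Setting this equal to supply: 544 - 1.2ps = -152 + 7.5ps, so ps = 80.
Buyers pay pb = 80 − 29 = 51; q' = -152 + 7.5·80 = 448.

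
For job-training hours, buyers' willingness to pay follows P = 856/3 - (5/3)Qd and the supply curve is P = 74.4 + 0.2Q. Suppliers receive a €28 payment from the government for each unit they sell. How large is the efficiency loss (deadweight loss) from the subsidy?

Deadweight loss = €210

Pre-subsidy: 856/3 - (5/3)Q = 74.4 + 0.2Q gives Q* = 113 and P* = 97.
With the subsidy, sellers receive Ps = Pb + 28 for each unit, where Pb is the price buyers pay.
On the curves, Pb = 856/3 - (5/3)Q and Ps = 74.4 + 0.2Q; the wedge Ps − Pb = 28 gives 74.4 + 0.2Q − (856/3 - (5/3)Q) = 28, so Q' = 128.
Then Pb = 856/3 − (5/3)·128 = 72 and Ps = 74.4 + 0.2·128 = 100.
The subsidy expands output by 128 − 113 = 15 past the efficient level; on those units the gap between marginal cost and willingness to pay runs from 0 up to 28.
DWL = ½ × 28 × 15 = 210.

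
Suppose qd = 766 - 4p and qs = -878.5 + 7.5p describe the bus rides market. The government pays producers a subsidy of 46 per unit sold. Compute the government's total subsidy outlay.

Government cost = 14444

Pre-subsidy: 766 - 4p = -878.5 + 7.5p gives p* = 143, q* = 194.
With the subsidy, sellers receive ps = pb + 46 for each unit, where pb is the price buyers pay.
Supply in terms of pb becomes qs = -878.5 + 7.5(pb + 46) = -533.5 + 7.5pb. Setting this equal to demand: 766 - 4pb = -533.5 + 7.5pb, so pb = 113.
Sellers receive ps = 113 + 46 = 159; q' = 766 − 4·113 = 314.
Government outlay = subsidy × quantity = 46 × 314 = 14444.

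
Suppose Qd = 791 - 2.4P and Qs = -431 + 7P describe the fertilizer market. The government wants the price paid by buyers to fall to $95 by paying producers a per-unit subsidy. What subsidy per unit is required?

At a buyer price of 95, quantity demanded is 791 − 2.4·95 = 563.
Sellers supply 563 only when they receive Ps with -431 + 7·Ps = 563, i.e. Ps = 142.
s = Ps − Pb = 142 − 95 = 47.

Required subsidy s = $47 per unit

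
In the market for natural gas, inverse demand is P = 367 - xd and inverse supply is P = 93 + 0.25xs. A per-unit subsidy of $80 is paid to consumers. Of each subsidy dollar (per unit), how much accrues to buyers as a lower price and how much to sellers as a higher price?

Buyers gain $64 per unit; sellers gain $16 per unit

Pre-subsidy: 367 - x = 93 + 0.25x gives x* = 219.2 and P* = 147.8.
With the rebate, buyers effectively pay Pb = Ps − 80, where Ps is the price sellers receive.
On the curves, Pb = 367 - x and Ps = 93 + 0.25x; the wedge Ps − Pb = 80 gives 93 + 0.25x − (367 - x) = 80, so x' = 283.2.
Then Pb = 367 − 1·283.2 = 83.8 and Ps = 93 + 0.25·283.2 = 163.8.
Buyers' price falls by P* − Pb = 147.8 − 83.8 = 64; sellers' price rises by Ps − P* = 163.8 − 147.8 = 16.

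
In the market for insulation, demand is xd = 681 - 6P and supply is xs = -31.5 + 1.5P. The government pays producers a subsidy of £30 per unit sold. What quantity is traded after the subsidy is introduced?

Pre-subsidy: 681 - 6P = -31.5 + 1.5P gives P* = 95, x* = 111.
With the subsidy, sellers receive Ps = Pb + 30 for each unit, where Pb is the price buyers pay.
Supply in terms of Pb becomes xs = -31.5 + 1.5(Pb + 30) = 13.5 + 1.5Pb. Setting this equal to demand: 681 - 6Pb = 13.5 + 1.5Pb, so Pb = 89.
Sellers receive Ps = 89 + 30 = 119; x' = 681 − 6·89 = 147.

x' = 147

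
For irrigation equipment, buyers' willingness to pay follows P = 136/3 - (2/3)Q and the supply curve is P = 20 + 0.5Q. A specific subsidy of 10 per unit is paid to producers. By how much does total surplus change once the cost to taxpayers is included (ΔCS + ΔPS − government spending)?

Net change in total surplus = -300/7

Pre-subsidy: 136/3 - (2/3)Q = 20 + 0.5Q gives Q* = 152/7 and P* = 216/7.
With the subsidy, sellers receive Ps = Pb + 10 for each unit, where Pb is the price buyers pay.
On the curves, Pb = 136/3 - (2/3)Q and Ps = 20 + 0.5Q; the wedge Ps − Pb = 10 gives 20 + 0.5Q − (136/3 - (2/3)Q) = 10, so Q' = 212/7.
Then Pb = 136/3 − (2/3)·(212/7) = 176/7 and Ps = 20 + 0.5·(212/7) = 246/7.
ΔCS = ½(152/7 + 212/7)(216/7 − 176/7) = 1040/7; ΔPS = ½(152/7 + 212/7)(246/7 − 216/7) = 780/7.
Government spending = 10 × 212/7 = 2120/7.
Net change = 1040/7 + 780/7 − 2120/7 = -300/7. The loss equals the DWL triangle ½·10·60/7.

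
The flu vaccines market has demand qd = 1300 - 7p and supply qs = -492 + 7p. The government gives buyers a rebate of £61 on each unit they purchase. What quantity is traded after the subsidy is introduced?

q' = 617.5

Pre-subsidy: 1300 - 7p = -492 + 7p gives p* = 128, q* = 404.
With the rebate, buyers effectively pay pb = ps − 61, where ps is the price sellers receive.
Demand in terms of ps becomes qd = 1300 − 7(ps − 61) = 1727 - 7ps. Setting this equal to supply: 1727 - 7ps = -492 + 7ps, so ps = 158.5.
Buyers pay pb = 158.5 − 61 = 97.5; q' = -492 + 7·158.5 = 617.5.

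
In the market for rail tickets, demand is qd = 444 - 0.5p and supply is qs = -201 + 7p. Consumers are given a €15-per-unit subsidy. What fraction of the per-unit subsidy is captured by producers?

Pre-subsidy: 444 - 0.5p = -201 + 7p gives p* = 86, q* = 401.
With the rebate, buyers effectively pay pb = ps − 15, where ps is the price sellers receive.
Demand in terms of ps becomes qd = 444 − 0.5(ps − 15) = 451.5 - 0.5ps. Setting this equal to supply: 451.5 - 0.5ps = -201 + 7ps, so ps = 87.
Buyers pay pb = 87 − 15 = 72; q' = -201 + 7·87 = 408.
Buyers' price falls by p* − pb = 86 − 72 = 14; sellers' price rises by ps − p* = 87 − 86 = 1.
So producers capture 1/15 = 1/15 of each unit of subsidy.

Producer share = 1/15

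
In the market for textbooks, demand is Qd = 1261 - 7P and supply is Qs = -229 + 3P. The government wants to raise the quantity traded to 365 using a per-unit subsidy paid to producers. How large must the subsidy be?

Required subsidy s = 70 per unit

At Q = 365, invert demand for the buyer price: Pb = (1261 − 365)/7 = 128; invert supply for the seller price: Ps = (365 − (-229))/3 = 198.
The subsidy must fill the gap: s = Ps − Pb = 198 − 128 = 70.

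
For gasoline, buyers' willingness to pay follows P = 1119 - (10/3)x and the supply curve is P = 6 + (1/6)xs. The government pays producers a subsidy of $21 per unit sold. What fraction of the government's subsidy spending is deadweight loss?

Pre-subsidy: 1119 - (10/3)x = 6 + (1/6)x gives x* = 318 and P* = 59.
With the subsidy, sellers receive Ps = Pb + 21 for each unit, where Pb is the price buyers pay.
On the curves, Pb = 1119 - (10/3)x and Ps = 6 + (1/6)x; the wedge Ps − Pb = 21 gives 6 + (1/6)x − (1119 - (10/3)x) = 21, so x' = 324.
Then Pb = 1119 − (10/3)·324 = 39 and Ps = 6 + (1/6)·324 = 60.
ΔCS = ½(318 + 324)(59 − 39) = 6420; ΔPS = ½(318 + 324)(60 − 59) = 321.
Government spending = 21 × 324 = 6804.
DWL = ½ × 21 × (324 − 318) = 63; fraction = 63 / 6804 = 1/108.

DWL / government spending = 1/108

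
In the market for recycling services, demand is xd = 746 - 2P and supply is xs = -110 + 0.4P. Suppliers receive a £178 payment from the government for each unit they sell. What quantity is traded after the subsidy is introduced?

x' = 92

Pre-subsidy: 746 - 2P = -110 + 0.4P gives P* = 1070/3, x* = 98/3.
With the subsidy, sellers receive Ps = Pb + 178 for each unit, where Pb is the price buyers pay.
Supply in terms of Pb becomes xs = -110 + 0.4(Pb + 178) = -38.8 + 0.4Pb. Setting this equal to demand: 746 - 2Pb = -38.8 + 0.4Pb, so Pb = 327.
Sellers receive Ps = 327 + 178 = 505; x' = 746 − 2·327 = 92.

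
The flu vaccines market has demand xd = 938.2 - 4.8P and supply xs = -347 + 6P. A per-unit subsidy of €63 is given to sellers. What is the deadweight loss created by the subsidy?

Pre-subsidy: 938.2 - 4.8P = -347 + 6P gives P* = 119, x* = 367.
With the subsidy, sellers receive Ps = Pb + 63 for each unit, where Pb is the price buyers pay.
Supply in terms of Pb becomes xs = -347 + 6(Pb + 63) = 31 + 6Pb. Setting this equal to demand: 938.2 - 4.8Pb = 31 + 6Pb, so Pb = 84.
Sellers receive Ps = 84 + 63 = 147; x' = 938.2 − 4.8·84 = 535.
The subsidy expands output by 535 − 367 = 168 past the efficient level; on those units the gap between marginal cost and willingness to pay runs from 0 up to 63.
DWL = ½ × 63 × 168 = 5292.

Deadweight loss = €5292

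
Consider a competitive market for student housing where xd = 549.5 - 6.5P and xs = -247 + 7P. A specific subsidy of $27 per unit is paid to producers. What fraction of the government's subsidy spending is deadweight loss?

Pre-subsidy: 549.5 - 6.5P = -247 + 7P gives P* = 59, x* = 166.
With the subsidy, sellers receive Ps = Pb + 27 for each unit, where Pb is the price buyers pay.
Supply in terms of Pb becomes xs = -247 + 7(Pb + 27) = -58 + 7Pb. Setting this equal to demand: 549.5 - 6.5Pb = -58 + 7Pb, so Pb = 45.
Sellers receive Ps = 45 + 27 = 72; x' = 549.5 − 6.5·45 = 257.
ΔCS = ½(166 + 257)(59 − 45) = 2961; ΔPS = ½(166 + 257)(72 − 59) = 2749.5.
Government spending = 27 × 257 = 6939.
DWL = ½ × 27 × (257 − 166) = 1228.5; fraction = 1228.5 / 6939 = 91/514.

DWL / government spending = 91/514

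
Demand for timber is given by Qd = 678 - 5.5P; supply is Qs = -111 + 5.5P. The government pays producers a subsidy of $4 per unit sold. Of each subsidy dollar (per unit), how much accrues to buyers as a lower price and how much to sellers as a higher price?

Buyers gain $2 per unit; sellers gain $2 per unit

Pre-subsidy: 678 - 5.5P = -111 + 5.5P gives P* = 789/11, Q* = 283.5.
With the subsidy, sellers receive Ps = Pb + 4 for each unit, where Pb is the price buyers pay.
Supply in terms of Pb becomes Qs = -111 + 5.5(Pb + 4) = -89 + 5.5Pb. Setting this equal to demand: 678 - 5.5Pb = -89 + 5.5Pb, so Pb = 767/11.
Sellers receive Ps = 767/11 + 4 = 811/11; Q' = 678 − 5.5·(767/11) = 294.5.
Buyers' price falls by P* − Pb = 789/11 − 767/11 = 2; sellers' price rises by Ps − P* = 811/11 − 789/11 = 2.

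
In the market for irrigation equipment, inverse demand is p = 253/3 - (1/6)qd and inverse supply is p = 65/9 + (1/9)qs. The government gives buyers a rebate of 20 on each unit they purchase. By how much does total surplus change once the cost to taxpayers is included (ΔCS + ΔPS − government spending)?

Net change in total surplus = -720

Pre-subsidy: 253/3 - (1/6)q = 65/9 + (1/9)q gives q* = 277.6 and p* = 571/15.
With the rebate, buyers effectively pay pb = ps − 20, where ps is the price sellers receive.
On the curves, pb = 253/3 - (1/6)q and ps = 65/9 + (1/9)q; the wedge ps − pb = 20 gives 65/9 + (1/9)q − (253/3 - (1/6)q) = 20, so q' = 349.6.
Then pb = 253/3 − (1/6)·349.6 = 391/15 and ps = 65/9 + (1/9)·349.6 = 691/15.
ΔCS = ½(277.6 + 349.6)(571/15 − 391/15) = 3763.2; ΔPS = ½(277.6 + 349.6)(691/15 − 571/15) = 2508.8.
Government spending = 20 × 349.6 = 6992.
Net change = 3763.2 + 2508.8 − 6992 = -720. The loss equals the DWL triangle ½·20·72.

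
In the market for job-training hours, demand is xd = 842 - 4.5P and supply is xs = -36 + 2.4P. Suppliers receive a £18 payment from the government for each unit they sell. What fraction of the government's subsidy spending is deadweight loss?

DWL / government spending = 81/1711

Pre-subsidy: 842 - 4.5P = -36 + 2.4P gives P* = 8780/69, x* = 6196/23.
With the subsidy, sellers receive Ps = Pb + 18 for each unit, where Pb is the price buyers pay.
Supply in terms of Pb becomes xs = -36 + 2.4(Pb + 18) = 7.2 + 2.4Pb. Setting this equal to demand: 842 - 4.5Pb = 7.2 + 2.4Pb, so Pb = 8348/69.
Sellers receive Ps = 8348/69 + 18 = 9590/69; x' = 842 − 4.5·(8348/69) = 6844/23.
ΔCS = ½(6196/23 + 6844/23)(8780/69 − 8348/69) = 938880/529; ΔPS = ½(6196/23 + 6844/23)(9590/69 − 8780/69) = 1760400/529.
Government spending = 18 × 6844/23 = 123192/23.
DWL = ½ × 18 × (6844/23 − 6196/23) = 5832/23; fraction = (5832/23) / (123192/23) = 81/1711.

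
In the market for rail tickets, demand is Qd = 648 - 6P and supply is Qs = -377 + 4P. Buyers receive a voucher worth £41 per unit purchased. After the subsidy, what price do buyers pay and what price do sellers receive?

Pre-subsidy: 648 - 6P = -377 + 4P gives P* = 102.5, Q* = 33.
With the rebate, buyers effectively pay Pb = Ps − 41, where Ps is the price sellers receive.
Demand in terms of Ps becomes Qd = 648 − 6(Ps − 41) = 894 - 6Ps. Setting this equal to supply: 894 - 6Ps = -377 + 4Ps, so Ps = 127.1.
Buyers pay Pb = 127.1 − 41 = 86.1; Q' = -377 + 4·127.1 = 131.4.

Buyers pay £86.1; sellers receive £127.1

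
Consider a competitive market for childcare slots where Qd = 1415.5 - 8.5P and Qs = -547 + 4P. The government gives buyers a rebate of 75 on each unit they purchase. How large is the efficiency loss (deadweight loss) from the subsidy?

Deadweight loss = 7650

Pre-subsidy: 1415.5 - 8.5P = -547 + 4P gives P* = 157, Q* = 81.
With the rebate, buyers effectively pay Pb = Ps − 75, where Ps is the price sellers receive.
Demand in terms of Ps becomes Qd = 1415.5 − 8.5(Ps − 75) = 2053 - 8.5Ps. Setting this equal to supply: 2053 - 8.5Ps = -547 + 4Ps, so Ps = 208.
Buyers pay Pb = 208 − 75 = 133; Q' = -547 + 4·208 = 285.
The subsidy expands output by 285 − 81 = 204 past the efficient level; on those units the gap between marginal cost and willingness to pay runs from 0 up to 75.
DWL = ½ × 75 × 204 = 7650.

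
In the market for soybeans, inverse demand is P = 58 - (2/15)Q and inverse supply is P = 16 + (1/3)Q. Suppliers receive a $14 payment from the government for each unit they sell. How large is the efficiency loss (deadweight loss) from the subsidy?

Pre-subsidy: 58 - (2/15)Q = 16 + (1/3)Q gives Q* = 90 and P* = 46.
With the subsidy, sellers receive Ps = Pb + 14 for each unit, where Pb is the price buyers pay.
On the curves, Pb = 58 - (2/15)Q and Ps = 16 + (1/3)Q; the wedge Ps − Pb = 14 gives 16 + (1/3)Q − (58 - (2/15)Q) = 14, so Q' = 120.
Then Pb = 58 − (2/15)·120 = 42 and Ps = 16 + (1/3)·120 = 56.
The subsidy expands output by 120 − 90 = 30 past the efficient level; on those units the gap between marginal cost and willingness to pay runs from 0 up to 14.
DWL = ½ × 14 × 30 = 210.

Deadweight loss = $210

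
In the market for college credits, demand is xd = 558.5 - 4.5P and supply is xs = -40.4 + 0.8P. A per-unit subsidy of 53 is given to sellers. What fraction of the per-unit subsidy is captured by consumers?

Consumer share = 8/53

Pre-subsidy: 558.5 - 4.5P = -40.4 + 0.8P gives P* = 113, x* = 50.
With the subsidy, sellers receive Ps = Pb + 53 for each unit, where Pb is the price buyers pay.
Supply in terms of Pb becomes xs = -40.4 + 0.8(Pb + 53) = 2 + 0.8Pb. Setting this equal to demand: 558.5 - 4.5Pb = 2 + 0.8Pb, so Pb = 105.
Sellers receive Ps = 105 + 53 = 158; x' = 558.5 − 4.5·105 = 86.
Buyers' price falls by P* − Pb = 113 − 105 = 8; sellers' price rises by Ps − P* = 158 − 113 = 45.
So consumers capture 8/53 = 8/53 of each unit of subsidy.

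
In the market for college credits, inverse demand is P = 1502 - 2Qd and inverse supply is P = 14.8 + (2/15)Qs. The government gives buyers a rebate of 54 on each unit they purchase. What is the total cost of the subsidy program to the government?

Pre-subsidy: 1502 - 2Q = 14.8 + (2/15)Q gives Q* = 697.125 and P* = 107.75.
With the rebate, buyers effectively pay Pb = Ps − 54, where Ps is the price sellers receive.
On the curves, Pb = 1502 - 2Q and Ps = 14.8 + (2/15)Q; the wedge Ps − Pb = 54 gives 14.8 + (2/15)Q − (1502 - 2Q) = 54, so Q' = 722.4375.
Then Pb = 1502 − 2·722.4375 = 57.125 and Ps = 14.8 + (2/15)·722.4375 = 111.125.
Government outlay = subsidy × quantity = 54 × 722.4375 = 39011.625.

Government cost = 39011.625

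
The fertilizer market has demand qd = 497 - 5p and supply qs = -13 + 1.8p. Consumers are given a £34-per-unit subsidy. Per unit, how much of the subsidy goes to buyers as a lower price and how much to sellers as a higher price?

Buyers gain £9 per unit; sellers gain £25 per unit

Pre-subsidy: 497 - 5p = -13 + 1.8p gives p* = 75, q* = 122.
With the rebate, buyers effectively pay pb = ps − 34, where ps is the price sellers receive.
Demand in terms of ps becomes qd = 497 − 5(ps − 34) = 667 - 5ps. Setting this equal to supply: 667 - 5ps = -13 + 1.8ps, so ps = 100.
Buyers pay pb = 100 − 34 = 66; q' = -13 + 1.8·100 = 167.
Buyers' price falls by p* − pb = 75 − 66 = 9; sellers' price rises by ps − p* = 100 − 75 = 25.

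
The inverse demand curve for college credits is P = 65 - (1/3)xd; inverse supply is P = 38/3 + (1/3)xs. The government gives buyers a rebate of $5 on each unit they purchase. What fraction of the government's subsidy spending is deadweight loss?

Pre-subsidy: 65 - (1/3)x = 38/3 + (1/3)x gives x* = 78.5 and P* = 233/6.
With the rebate, buyers effectively pay Pb = Ps − 5, where Ps is the price sellers receive.
On the curves, Pb = 65 - (1/3)x and Ps = 38/3 + (1/3)x; the wedge Ps − Pb = 5 gives 38/3 + (1/3)x − (65 - (1/3)x) = 5, so x' = 86.
Then Pb = 65 − (1/3)·86 = 109/3 and Ps = 38/3 + (1/3)·86 = 124/3.
ΔCS = ½(78.5 + 86)(233/6 − 109/3) = 205.625; ΔPS = ½(78.5 + 86)(124/3 − 233/6) = 205.625.
Government spending = 5 × 86 = 430.
DWL = ½ × 5 × (86 − 78.5) = 18.75; fraction = 18.75 / 430 = 15/344.

DWL / government spending = 15/344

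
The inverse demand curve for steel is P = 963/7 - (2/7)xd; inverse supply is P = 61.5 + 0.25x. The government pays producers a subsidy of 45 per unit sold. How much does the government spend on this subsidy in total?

Pre-subsidy: 963/7 - (2/7)x = 61.5 + 0.25x gives x* = 142 and P* = 97.
With the subsidy, sellers receive Ps = Pb + 45 for each unit, where Pb is the price buyers pay.
On the curves, Pb = 963/7 - (2/7)x and Ps = 61.5 + 0.25x; the wedge Ps − Pb = 45 gives 61.5 + 0.25x − (963/7 - (2/7)x) = 45, so x' = 226.
Then Pb = 963/7 − (2/7)·226 = 73 and Ps = 61.5 + 0.25·226 = 118.
Government outlay = subsidy × quantity = 45 × 226 = 10170.

Government cost = 10170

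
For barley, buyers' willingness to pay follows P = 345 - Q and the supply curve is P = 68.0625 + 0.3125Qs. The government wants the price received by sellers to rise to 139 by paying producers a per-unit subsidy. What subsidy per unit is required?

At a seller price of 139, quantity supplied is -217.8 + 3.2·139 = 227.
Buyers absorb 227 only when they pay Pb = 345 − 1·227 = 118.
s = Ps − Pb = 139 − 118 = 21.

Required subsidy s = 21 per unit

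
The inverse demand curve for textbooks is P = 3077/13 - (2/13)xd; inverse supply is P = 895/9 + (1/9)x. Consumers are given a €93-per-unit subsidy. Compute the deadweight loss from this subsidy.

Deadweight loss = €16321.5

Pre-subsidy: 3077/13 - (2/13)x = 895/9 + (1/9)x gives x* = 518 and P* = 157.
With the rebate, buyers effectively pay Pb = Ps − 93, where Ps is the price sellers receive.
On the curves, Pb = 3077/13 - (2/13)x and Ps = 895/9 + (1/9)x; the wedge Ps − Pb = 93 gives 895/9 + (1/9)x − (3077/13 - (2/13)x) = 93, so x' = 869.
Then Pb = 3077/13 − (2/13)·869 = 103 and Ps = 895/9 + (1/9)·869 = 196.
The subsidy expands output by 869 − 518 = 351 past the efficient level; on those units the gap between marginal cost and willingness to pay runs from 0 up to 93.
DWL = ½ × 93 × 351 = 16321.5.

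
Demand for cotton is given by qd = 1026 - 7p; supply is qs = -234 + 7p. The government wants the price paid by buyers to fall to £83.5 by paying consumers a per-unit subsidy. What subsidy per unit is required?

Required subsidy s = £13 per unit

At a buyer price of 83.5, quantity demanded is 1026 − 7·83.5 = 441.5.
Sellers supply 441.5 only when they receive ps with -234 + 7·ps = 441.5, i.e. ps = 96.5.
s = ps − pb = 96.5 − 83.5 = 13.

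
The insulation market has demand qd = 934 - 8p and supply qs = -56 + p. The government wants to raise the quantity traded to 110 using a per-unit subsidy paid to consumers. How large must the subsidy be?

At q = 110, invert demand for the buyer price: pb = (934 − 110)/8 = 103; invert supply for the seller price: ps = (110 − (-56))/1 = 166.
The subsidy must fill the gap: s = ps − pb = 166 − 103 = 63.

Required subsidy s = 63 per unit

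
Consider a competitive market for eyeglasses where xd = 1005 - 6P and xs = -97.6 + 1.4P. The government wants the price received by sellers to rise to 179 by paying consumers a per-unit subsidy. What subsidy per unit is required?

Required subsidy s = 37 per unit

At a seller price of 179, quantity supplied is -97.6 + 1.4·179 = 153.
Buyers absorb 153 only when they pay Pb with 1005 − 6·Pb = 153, i.e. Pb = 142.
s = Ps − Pb = 179 − 142 = 37.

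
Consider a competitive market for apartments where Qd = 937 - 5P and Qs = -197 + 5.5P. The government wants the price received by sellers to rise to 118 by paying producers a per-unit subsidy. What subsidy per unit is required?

Required subsidy s = 21 per unit

At a seller price of 118, quantity supplied is -197 + 5.5·118 = 452.
Buyers absorb 452 only when they pay Pb with 937 − 5·Pb = 452, i.e. Pb = 97.
s = Ps − Pb = 118 − 97 = 21.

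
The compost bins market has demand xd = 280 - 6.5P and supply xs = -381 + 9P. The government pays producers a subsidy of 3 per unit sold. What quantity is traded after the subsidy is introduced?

Pre-subsidy: 280 - 6.5P = -381 + 9P gives P* = 1322/31, x* = 87/31.
With the subsidy, sellers receive Ps = Pb + 3 for each unit, where Pb is the price buyers pay.
Supply in terms of Pb becomes xs = -381 + 9(Pb + 3) = -354 + 9Pb. Setting this equal to demand: 280 - 6.5Pb = -354 + 9Pb, so Pb = 1268/31.
Sellers receive Ps = 1268/31 + 3 = 1361/31; x' = 280 − 6.5·(1268/31) = 438/31.

x' = 438/31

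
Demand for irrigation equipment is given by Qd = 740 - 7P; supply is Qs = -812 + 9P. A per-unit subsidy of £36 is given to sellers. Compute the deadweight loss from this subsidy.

Pre-subsidy: 740 - 7P = -812 + 9P gives P* = 97, Q* = 61.
With the subsidy, sellers receive Ps = Pb + 36 for each unit, where Pb is the price buyers pay.
Supply in terms of Pb becomes Qs = -812 + 9(Pb + 36) = -488 + 9Pb. Setting this equal to demand: 740 - 7Pb = -488 + 9Pb, so Pb = 76.75.
Sellers receive Ps = 76.75 + 36 = 112.75; Q' = 740 − 7·76.75 = 202.75.
The subsidy expands output by 202.75 − 61 = 141.75 past the efficient level; on those units the gap between marginal cost and willingness to pay runs from 0 up to 36.
DWL = ½ × 36 × 141.75 = 2551.5.

Deadweight loss = £2551.5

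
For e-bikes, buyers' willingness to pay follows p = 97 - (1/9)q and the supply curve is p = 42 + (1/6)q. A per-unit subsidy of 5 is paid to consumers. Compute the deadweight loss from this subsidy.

Deadweight loss = 45

Pre-subsidy: 97 - (1/9)q = 42 + (1/6)q gives q* = 198 and p* = 75.
With the rebate, buyers effectively pay pb = ps − 5, where ps is the price sellers receive.
On the curves, pb = 97 - (1/9)q and ps = 42 + (1/6)q; the wedge ps − pb = 5 gives 42 + (1/6)q − (97 - (1/9)q) = 5, so q' = 216.
Then pb = 97 − (1/9)·216 = 73 and ps = 42 + (1/6)·216 = 78.
The subsidy expands output by 216 − 198 = 18 past the efficient level; on those units the gap between marginal cost and willingness to pay runs from 0 up to 5.
DWL = ½ × 5 × 18 = 45.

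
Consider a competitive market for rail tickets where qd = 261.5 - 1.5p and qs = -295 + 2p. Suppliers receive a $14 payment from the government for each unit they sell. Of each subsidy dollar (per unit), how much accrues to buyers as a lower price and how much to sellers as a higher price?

Pre-subsidy: 261.5 - 1.5p = -295 + 2p gives p* = 159, q* = 23.
With the subsidy, sellers receive ps = pb + 14 for each unit, where pb is the price buyers pay.
Supply in terms of pb becomes qs = -295 + 2(pb + 14) = -267 + 2pb. Setting this equal to demand: 261.5 - 1.5pb = -267 + 2pb, so pb = 151.
Sellers receive ps = 151 + 14 = 165; q' = 261.5 − 1.5·151 = 35.
Buyers' price falls by p* − pb = 159 − 151 = 8; sellers' price rises by ps − p* = 165 − 159 = 6.

Buyers gain $8 per unit; sellers gain $6 per unit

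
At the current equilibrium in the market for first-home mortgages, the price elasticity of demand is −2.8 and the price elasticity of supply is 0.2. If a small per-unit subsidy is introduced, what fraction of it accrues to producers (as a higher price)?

For a small subsidy around the equilibrium, the benefit split depends on the relative slopes, which at a point are proportional to the elasticities.
Buyer share = εs/(εs + |εd|) = 0.2/(0.2 + 2.8) = 1/15; seller share = |εd|/(εs + |εd|) = 14/15.
So producers capture 14/15 of the subsidy.

Producer share = 14/15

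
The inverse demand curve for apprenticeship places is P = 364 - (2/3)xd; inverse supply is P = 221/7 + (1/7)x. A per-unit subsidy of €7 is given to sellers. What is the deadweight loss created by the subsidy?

Pre-subsidy: 364 - (2/3)x = 221/7 + (1/7)x gives x* = 6981/17 and P* = 1534/17.
With the subsidy, sellers receive Ps = Pb + 7 for each unit, where Pb is the price buyers pay.
On the curves, Pb = 364 - (2/3)x and Ps = 221/7 + (1/7)x; the wedge Ps − Pb = 7 gives 221/7 + (1/7)x − (364 - (2/3)x) = 7, so x' = 7128/17.
Then Pb = 364 − (2/3)·(7128/17) = 1436/17 and Ps = 221/7 + (1/7)·(7128/17) = 1555/17.
The subsidy expands output by 7128/17 − 6981/17 = 147/17 past the efficient level; on those units the gap between marginal cost and willingness to pay runs from 0 up to 7.
DWL = ½ × 7 × 147/17 = 1029/34.

Deadweight loss = 1029/34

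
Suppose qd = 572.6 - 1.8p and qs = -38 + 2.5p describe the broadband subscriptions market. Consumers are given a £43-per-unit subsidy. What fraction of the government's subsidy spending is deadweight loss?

Pre-subsidy: 572.6 - 1.8p = -38 + 2.5p gives p* = 142, q* = 317.
With the rebate, buyers effectively pay pb = ps − 43, where ps is the price sellers receive.
Demand in terms of ps becomes qd = 572.6 − 1.8(ps − 43) = 650 - 1.8ps. Setting this equal to supply: 650 - 1.8ps = -38 + 2.5ps, so ps = 160.
Buyers pay pb = 160 − 43 = 117; q' = -38 + 2.5·160 = 362.
ΔCS = ½(317 + 362)(142 − 117) = 8487.5; ΔPS = ½(317 + 362)(160 − 142) = 6111.
Government spending = 43 × 362 = 15566.
DWL = ½ × 43 × (362 − 317) = 967.5; fraction = 967.5 / 15566 = 45/724.

DWL / government spending = 45/724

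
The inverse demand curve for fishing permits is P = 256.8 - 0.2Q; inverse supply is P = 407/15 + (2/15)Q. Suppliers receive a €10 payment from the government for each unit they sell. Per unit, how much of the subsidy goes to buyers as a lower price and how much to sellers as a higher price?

Pre-subsidy: 256.8 - 0.2Q = 407/15 + (2/15)Q gives Q* = 689 and P* = 119.
With the subsidy, sellers receive Ps = Pb + 10 for each unit, where Pb is the price buyers pay.
On the curves, Pb = 256.8 - 0.2Q and Ps = 407/15 + (2/15)Q; the wedge Ps − Pb = 10 gives 407/15 + (2/15)Q − (256.8 - 0.2Q) = 10, so Q' = 719.
Then Pb = 256.8 − 0.2·719 = 113 and Ps = 407/15 + (2/15)·719 = 123.
Buyers' price falls by P* − Pb = 119 − 113 = 6; sellers' price rises by Ps − P* = 123 − 119 = 4.

Buyers gain €6 per unit; sellers gain €4 per unit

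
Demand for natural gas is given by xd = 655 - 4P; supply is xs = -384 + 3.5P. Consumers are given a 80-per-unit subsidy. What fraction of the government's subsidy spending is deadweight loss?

DWL / government spending = 1120/3753

Pre-subsidy: 655 - 4P = -384 + 3.5P gives P* = 2078/15, x* = 1513/15.
With the rebate, buyers effectively pay Pb = Ps − 80, where Ps is the price sellers receive.
Demand in terms of Ps becomes xd = 655 − 4(Ps − 80) = 975 - 4Ps. Setting this equal to supply: 975 - 4Ps = -384 + 3.5Ps, so Ps = 181.2.
Buyers pay Pb = 181.2 − 80 = 101.2; x' = -384 + 3.5·181.2 = 250.2.
ΔCS = ½(1513/15 + 250.2)(2078/15 − 101.2) = 294896/45; ΔPS = ½(1513/15 + 250.2)(181.2 − 2078/15) = 337024/45.
Government spending = 80 × 250.2 = 20016.
DWL = ½ × 80 × (250.2 − 1513/15) = 17920/3; fraction = (17920/3) / 20016 = 1120/3753.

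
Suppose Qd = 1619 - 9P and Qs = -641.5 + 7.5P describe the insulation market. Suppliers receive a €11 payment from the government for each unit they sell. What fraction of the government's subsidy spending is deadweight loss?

DWL / government spending = 45/862

Pre-subsidy: 1619 - 9P = -641.5 + 7.5P gives P* = 137, Q* = 386.
With the subsidy, sellers receive Ps = Pb + 11 for each unit, where Pb is the price buyers pay.
Supply in terms of Pb becomes Qs = -641.5 + 7.5(Pb + 11) = -559 + 7.5Pb. Setting this equal to demand: 1619 - 9Pb = -559 + 7.5Pb, so Pb = 132.
Sellers receive Ps = 132 + 11 = 143; Q' = 1619 − 9·132 = 431.
ΔCS = ½(386 + 431)(137 − 132) = 2042.5; ΔPS = ½(386 + 431)(143 − 137) = 2451.
Government spending = 11 × 431 = 4741.
DWL = ½ × 11 × (431 − 386) = 247.5; fraction = 247.5 / 4741 = 45/862.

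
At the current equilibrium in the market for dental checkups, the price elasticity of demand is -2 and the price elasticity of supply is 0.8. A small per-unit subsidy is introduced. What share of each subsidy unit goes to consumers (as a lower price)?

For a small subsidy around the equilibrium, the benefit split depends on the relative slopes, which at a point are proportional to the elasticities.
Buyer share = εs/(εs + |εd|) = 0.8/(0.8 + 2) = 2/7; seller share = |εd|/(εs + |εd|) = 5/7.

Consumer share = 2/7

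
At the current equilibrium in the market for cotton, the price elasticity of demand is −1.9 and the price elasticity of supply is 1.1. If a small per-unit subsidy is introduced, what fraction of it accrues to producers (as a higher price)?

For a small subsidy around the equilibrium, the benefit split depends on the relative slopes, which at a point are proportional to the elasticities.
Buyer share = εs/(εs + |εd|) = 1.1/(1.1 + 1.9) = 11/30; seller share = |εd|/(εs + |εd|) = 19/30.
So producers capture 19/30 of the subsidy.

Producer share = 19/30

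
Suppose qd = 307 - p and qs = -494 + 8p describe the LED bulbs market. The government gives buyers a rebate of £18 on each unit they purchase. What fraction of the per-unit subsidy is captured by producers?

Pre-subsidy: 307 - p = -494 + 8p gives p* = 89, q* = 218.
With the rebate, buyers effectively pay pb = ps − 18, where ps is the price sellers receive.
Demand in terms of ps becomes qd = 307 − 1(ps − 18) = 325 - ps. Setting this equal to supply: 325 - ps = -494 + 8ps, so ps = 91.
Buyers pay pb = 91 − 18 = 73; q' = -494 + 8·91 = 234.
Buyers' price falls by p* − pb = 89 − 73 = 16; sellers' price rises by ps − p* = 91 − 89 = 2.
So producers capture 2/18 = 1/9 of each unit of subsidy.

Producer share = 1/9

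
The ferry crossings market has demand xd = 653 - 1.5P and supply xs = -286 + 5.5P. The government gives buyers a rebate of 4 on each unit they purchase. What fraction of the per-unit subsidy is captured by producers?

Pre-subsidy: 653 - 1.5P = -286 + 5.5P gives P* = 939/7, x* = 6325/14.
With the rebate, buyers effectively pay Pb = Ps − 4, where Ps is the price sellers receive.
Demand in terms of Ps becomes xd = 653 − 1.5(Ps − 4) = 659 - 1.5Ps. Setting this equal to supply: 659 - 1.5Ps = -286 + 5.5Ps, so Ps = 135.
Buyers pay Pb = 135 − 4 = 131; x' = -286 + 5.5·135 = 456.5.
Buyers' price falls by P* − Pb = 939/7 − 131 = 22/7; sellers' price rises by Ps − P* = 135 − 939/7 = 6/7.
So producers capture (6/7)/4 = 3/14 of each unit of subsidy.

Producer share = 3/14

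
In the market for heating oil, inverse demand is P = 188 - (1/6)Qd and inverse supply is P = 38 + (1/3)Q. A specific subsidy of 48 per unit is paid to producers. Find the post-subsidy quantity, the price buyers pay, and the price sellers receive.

Pre-subsidy: 188 - (1/6)Q = 38 + (1/3)Q gives Q* = 300 and P* = 138.
With the subsidy, sellers receive Ps = Pb + 48 for each unit, where Pb is the price buyers pay.
On the curves, Pb = 188 - (1/6)Q and Ps = 38 + (1/3)Q; the wedge Ps − Pb = 48 gives 38 + (1/3)Q − (188 - (1/6)Q) = 48, so Q' = 396.
Then Pb = 188 − (1/6)·396 = 122 and Ps = 38 + (1/3)·396 = 170.

Q' = 396; buyers pay 122; sellers receive 170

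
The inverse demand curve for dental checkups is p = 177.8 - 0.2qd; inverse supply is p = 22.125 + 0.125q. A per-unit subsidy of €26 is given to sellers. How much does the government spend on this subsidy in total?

Government cost = €14534

Pre-subsidy: 177.8 - 0.2q = 22.125 + 0.125q gives q* = 479 and p* = 82.
With the subsidy, sellers receive ps = pb + 26 for each unit, where pb is the price buyers pay.
On the curves, pb = 177.8 - 0.2q and ps = 22.125 + 0.125q; the wedge ps − pb = 26 gives 22.125 + 0.125q − (177.8 - 0.2q) = 26, so q' = 559.
Then pb = 177.8 − 0.2·559 = 66 and ps = 22.125 + 0.125·559 = 92.
Government outlay = subsidy × quantity = 26 × 559 = 14534.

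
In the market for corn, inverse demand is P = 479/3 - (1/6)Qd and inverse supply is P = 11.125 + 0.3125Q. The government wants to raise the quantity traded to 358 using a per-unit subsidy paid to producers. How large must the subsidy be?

Required subsidy s = 23 per unit

At Q = 358, from the demand curve buyers pay Pb = 479/3 − (1/6)·358 = 100; from the supply curve sellers need Ps = 11.125 + 0.3125·358 = 123.
The subsidy must fill the gap: s = Ps − Pb = 123 − 100 = 23.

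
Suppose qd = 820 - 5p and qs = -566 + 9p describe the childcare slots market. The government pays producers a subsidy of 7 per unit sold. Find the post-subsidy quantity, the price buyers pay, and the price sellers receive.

q' = 347.5; buyers pay 94.5; sellers receive 101.5

Pre-subsidy: 820 - 5p = -566 + 9p gives p* = 99, q* = 325.
With the subsidy, sellers receive ps = pb + 7 for each unit, where pb is the price buyers pay.
Supply in terms of pb becomes qs = -566 + 9(pb + 7) = -503 + 9pb. Setting this equal to demand: 820 - 5pb = -503 + 9pb, so pb = 94.5.
Sellers receive ps = 94.5 + 7 = 101.5; q' = 820 − 5·94.5 = 347.5.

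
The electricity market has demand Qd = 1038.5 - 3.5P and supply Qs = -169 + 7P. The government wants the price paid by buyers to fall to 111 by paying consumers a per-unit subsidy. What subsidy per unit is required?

Required subsidy s = 6 per unit

At a buyer price of 111, quantity demanded is 1038.5 − 3.5·111 = 650.
Sellers supply 650 only when they receive Ps with -169 + 7·Ps = 650, i.e. Ps = 117.
s = Ps − Pb = 117 − 111 = 6.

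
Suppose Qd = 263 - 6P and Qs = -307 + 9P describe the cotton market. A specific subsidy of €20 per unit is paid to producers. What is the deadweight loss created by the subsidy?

Deadweight loss = €720

Pre-subsidy: 263 - 6P = -307 + 9P gives P* = 38, Q* = 35.
With the subsidy, sellers receive Ps = Pb + 20 for each unit, where Pb is the price buyers pay.
Supply in terms of Pb becomes Qs = -307 + 9(Pb + 20) = -127 + 9Pb. Setting this equal to demand: 263 - 6Pb = -127 + 9Pb, so Pb = 26.
Sellers receive Ps = 26 + 20 = 46; Q' = 263 − 6·26 = 107.
The subsidy expands output by 107 − 35 = 72 past the efficient level; on those units the gap between marginal cost and willingness to pay runs from 0 up to 20.
DWL = ½ × 20 × 72 = 720.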